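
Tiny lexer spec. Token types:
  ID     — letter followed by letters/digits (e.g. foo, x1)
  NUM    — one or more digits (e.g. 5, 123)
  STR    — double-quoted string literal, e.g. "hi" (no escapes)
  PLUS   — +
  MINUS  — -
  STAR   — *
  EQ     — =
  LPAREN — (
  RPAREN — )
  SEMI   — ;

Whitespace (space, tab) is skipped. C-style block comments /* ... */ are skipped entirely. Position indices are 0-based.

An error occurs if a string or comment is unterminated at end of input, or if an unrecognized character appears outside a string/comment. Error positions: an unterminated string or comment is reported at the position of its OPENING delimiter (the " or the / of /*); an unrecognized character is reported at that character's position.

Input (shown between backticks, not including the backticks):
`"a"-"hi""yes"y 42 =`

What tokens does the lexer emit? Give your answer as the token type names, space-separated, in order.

Answer: STR MINUS STR STR ID NUM EQ

Derivation:
pos=0: enter STRING mode
pos=0: emit STR "a" (now at pos=3)
pos=3: emit MINUS '-'
pos=4: enter STRING mode
pos=4: emit STR "hi" (now at pos=8)
pos=8: enter STRING mode
pos=8: emit STR "yes" (now at pos=13)
pos=13: emit ID 'y' (now at pos=14)
pos=15: emit NUM '42' (now at pos=17)
pos=18: emit EQ '='
DONE. 7 tokens: [STR, MINUS, STR, STR, ID, NUM, EQ]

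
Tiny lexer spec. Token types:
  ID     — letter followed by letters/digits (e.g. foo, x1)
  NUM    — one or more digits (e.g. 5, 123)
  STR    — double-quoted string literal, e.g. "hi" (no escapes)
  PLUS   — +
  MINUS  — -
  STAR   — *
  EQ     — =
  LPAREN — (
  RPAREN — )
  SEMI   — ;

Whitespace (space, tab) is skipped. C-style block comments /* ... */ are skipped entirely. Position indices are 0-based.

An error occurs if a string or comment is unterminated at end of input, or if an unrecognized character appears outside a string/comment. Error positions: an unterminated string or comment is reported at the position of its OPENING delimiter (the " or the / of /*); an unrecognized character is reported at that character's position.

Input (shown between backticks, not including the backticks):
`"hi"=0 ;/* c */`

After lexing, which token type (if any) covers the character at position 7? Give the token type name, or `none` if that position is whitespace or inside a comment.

pos=0: enter STRING mode
pos=0: emit STR "hi" (now at pos=4)
pos=4: emit EQ '='
pos=5: emit NUM '0' (now at pos=6)
pos=7: emit SEMI ';'
pos=8: enter COMMENT mode (saw '/*')
exit COMMENT mode (now at pos=15)
DONE. 4 tokens: [STR, EQ, NUM, SEMI]
Position 7: char is ';' -> SEMI

Answer: SEMI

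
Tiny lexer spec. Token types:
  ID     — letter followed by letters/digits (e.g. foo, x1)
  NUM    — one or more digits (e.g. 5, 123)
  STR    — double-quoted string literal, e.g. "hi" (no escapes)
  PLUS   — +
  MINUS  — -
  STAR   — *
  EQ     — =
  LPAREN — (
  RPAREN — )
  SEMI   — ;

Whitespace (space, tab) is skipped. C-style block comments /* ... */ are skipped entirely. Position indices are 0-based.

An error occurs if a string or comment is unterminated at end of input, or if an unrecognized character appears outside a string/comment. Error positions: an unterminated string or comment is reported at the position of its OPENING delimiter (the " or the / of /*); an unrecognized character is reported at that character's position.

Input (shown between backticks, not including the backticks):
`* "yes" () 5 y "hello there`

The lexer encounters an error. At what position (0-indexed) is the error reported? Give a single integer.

Answer: 15

Derivation:
pos=0: emit STAR '*'
pos=2: enter STRING mode
pos=2: emit STR "yes" (now at pos=7)
pos=8: emit LPAREN '('
pos=9: emit RPAREN ')'
pos=11: emit NUM '5' (now at pos=12)
pos=13: emit ID 'y' (now at pos=14)
pos=15: enter STRING mode
pos=15: ERROR — unterminated string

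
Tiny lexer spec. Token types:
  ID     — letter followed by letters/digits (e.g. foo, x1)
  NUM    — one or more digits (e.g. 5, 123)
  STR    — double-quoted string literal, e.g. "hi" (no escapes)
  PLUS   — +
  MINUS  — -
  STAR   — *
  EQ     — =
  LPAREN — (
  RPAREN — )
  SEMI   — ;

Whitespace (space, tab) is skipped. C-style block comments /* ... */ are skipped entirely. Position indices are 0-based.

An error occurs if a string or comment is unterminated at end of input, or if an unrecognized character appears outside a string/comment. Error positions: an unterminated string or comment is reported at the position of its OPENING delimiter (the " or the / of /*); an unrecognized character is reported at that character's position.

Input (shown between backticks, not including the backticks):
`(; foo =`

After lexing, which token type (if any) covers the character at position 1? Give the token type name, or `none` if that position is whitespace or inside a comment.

pos=0: emit LPAREN '('
pos=1: emit SEMI ';'
pos=3: emit ID 'foo' (now at pos=6)
pos=7: emit EQ '='
DONE. 4 tokens: [LPAREN, SEMI, ID, EQ]
Position 1: char is ';' -> SEMI

Answer: SEMI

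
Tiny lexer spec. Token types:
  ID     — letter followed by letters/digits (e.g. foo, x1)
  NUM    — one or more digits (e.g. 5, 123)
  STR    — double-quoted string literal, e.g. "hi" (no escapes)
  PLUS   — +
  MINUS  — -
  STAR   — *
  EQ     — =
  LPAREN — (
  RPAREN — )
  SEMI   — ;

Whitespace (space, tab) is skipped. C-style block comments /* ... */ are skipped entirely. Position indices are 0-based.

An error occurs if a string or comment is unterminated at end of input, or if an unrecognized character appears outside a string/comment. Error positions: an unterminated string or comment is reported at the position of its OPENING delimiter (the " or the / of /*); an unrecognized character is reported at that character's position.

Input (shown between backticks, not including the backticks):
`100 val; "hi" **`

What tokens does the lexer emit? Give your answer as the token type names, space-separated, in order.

Answer: NUM ID SEMI STR STAR STAR

Derivation:
pos=0: emit NUM '100' (now at pos=3)
pos=4: emit ID 'val' (now at pos=7)
pos=7: emit SEMI ';'
pos=9: enter STRING mode
pos=9: emit STR "hi" (now at pos=13)
pos=14: emit STAR '*'
pos=15: emit STAR '*'
DONE. 6 tokens: [NUM, ID, SEMI, STR, STAR, STAR]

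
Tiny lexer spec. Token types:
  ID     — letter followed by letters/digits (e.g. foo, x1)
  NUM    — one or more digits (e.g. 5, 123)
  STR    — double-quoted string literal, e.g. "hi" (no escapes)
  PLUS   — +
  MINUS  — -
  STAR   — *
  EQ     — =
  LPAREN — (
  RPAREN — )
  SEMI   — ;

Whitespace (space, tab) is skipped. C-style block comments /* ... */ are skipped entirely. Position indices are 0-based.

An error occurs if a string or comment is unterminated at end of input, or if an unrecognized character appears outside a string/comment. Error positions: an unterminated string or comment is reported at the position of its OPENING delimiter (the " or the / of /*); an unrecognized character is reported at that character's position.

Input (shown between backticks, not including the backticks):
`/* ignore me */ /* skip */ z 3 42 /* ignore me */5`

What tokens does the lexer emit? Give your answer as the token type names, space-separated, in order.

pos=0: enter COMMENT mode (saw '/*')
exit COMMENT mode (now at pos=15)
pos=16: enter COMMENT mode (saw '/*')
exit COMMENT mode (now at pos=26)
pos=27: emit ID 'z' (now at pos=28)
pos=29: emit NUM '3' (now at pos=30)
pos=31: emit NUM '42' (now at pos=33)
pos=34: enter COMMENT mode (saw '/*')
exit COMMENT mode (now at pos=49)
pos=49: emit NUM '5' (now at pos=50)
DONE. 4 tokens: [ID, NUM, NUM, NUM]

Answer: ID NUM NUM NUM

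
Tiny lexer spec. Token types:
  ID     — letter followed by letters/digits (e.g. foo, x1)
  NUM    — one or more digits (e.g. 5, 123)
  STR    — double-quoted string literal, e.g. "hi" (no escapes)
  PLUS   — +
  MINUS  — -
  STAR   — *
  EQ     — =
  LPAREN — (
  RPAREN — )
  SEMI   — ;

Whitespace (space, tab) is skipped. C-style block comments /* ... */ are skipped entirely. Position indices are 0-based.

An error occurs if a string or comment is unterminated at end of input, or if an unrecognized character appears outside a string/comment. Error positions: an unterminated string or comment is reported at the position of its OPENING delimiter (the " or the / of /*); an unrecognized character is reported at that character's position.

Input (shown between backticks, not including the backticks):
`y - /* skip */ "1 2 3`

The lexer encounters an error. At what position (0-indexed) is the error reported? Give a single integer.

Answer: 15

Derivation:
pos=0: emit ID 'y' (now at pos=1)
pos=2: emit MINUS '-'
pos=4: enter COMMENT mode (saw '/*')
exit COMMENT mode (now at pos=14)
pos=15: enter STRING mode
pos=15: ERROR — unterminated string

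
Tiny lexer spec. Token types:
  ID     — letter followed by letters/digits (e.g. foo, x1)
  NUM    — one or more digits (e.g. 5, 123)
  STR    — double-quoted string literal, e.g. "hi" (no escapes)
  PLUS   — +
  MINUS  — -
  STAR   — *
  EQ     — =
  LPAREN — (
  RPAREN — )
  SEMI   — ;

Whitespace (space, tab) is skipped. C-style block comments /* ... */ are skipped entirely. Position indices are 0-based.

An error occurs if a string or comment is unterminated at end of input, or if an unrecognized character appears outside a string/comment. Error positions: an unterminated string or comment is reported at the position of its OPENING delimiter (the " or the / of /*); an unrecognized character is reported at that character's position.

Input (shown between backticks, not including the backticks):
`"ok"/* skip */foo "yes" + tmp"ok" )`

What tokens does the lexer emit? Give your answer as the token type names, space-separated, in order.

pos=0: enter STRING mode
pos=0: emit STR "ok" (now at pos=4)
pos=4: enter COMMENT mode (saw '/*')
exit COMMENT mode (now at pos=14)
pos=14: emit ID 'foo' (now at pos=17)
pos=18: enter STRING mode
pos=18: emit STR "yes" (now at pos=23)
pos=24: emit PLUS '+'
pos=26: emit ID 'tmp' (now at pos=29)
pos=29: enter STRING mode
pos=29: emit STR "ok" (now at pos=33)
pos=34: emit RPAREN ')'
DONE. 7 tokens: [STR, ID, STR, PLUS, ID, STR, RPAREN]

Answer: STR ID STR PLUS ID STR RPAREN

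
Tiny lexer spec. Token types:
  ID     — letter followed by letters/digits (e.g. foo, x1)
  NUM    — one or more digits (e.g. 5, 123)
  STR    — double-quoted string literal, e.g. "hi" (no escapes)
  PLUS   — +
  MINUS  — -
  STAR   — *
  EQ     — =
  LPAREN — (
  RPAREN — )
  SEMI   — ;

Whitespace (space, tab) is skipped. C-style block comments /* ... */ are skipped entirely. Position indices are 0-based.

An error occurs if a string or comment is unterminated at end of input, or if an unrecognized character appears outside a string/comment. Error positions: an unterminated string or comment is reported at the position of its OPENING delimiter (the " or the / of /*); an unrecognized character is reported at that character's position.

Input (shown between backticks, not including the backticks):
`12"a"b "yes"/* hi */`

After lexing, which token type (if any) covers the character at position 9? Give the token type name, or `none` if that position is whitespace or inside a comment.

pos=0: emit NUM '12' (now at pos=2)
pos=2: enter STRING mode
pos=2: emit STR "a" (now at pos=5)
pos=5: emit ID 'b' (now at pos=6)
pos=7: enter STRING mode
pos=7: emit STR "yes" (now at pos=12)
pos=12: enter COMMENT mode (saw '/*')
exit COMMENT mode (now at pos=20)
DONE. 4 tokens: [NUM, STR, ID, STR]
Position 9: char is 'e' -> STR

Answer: STR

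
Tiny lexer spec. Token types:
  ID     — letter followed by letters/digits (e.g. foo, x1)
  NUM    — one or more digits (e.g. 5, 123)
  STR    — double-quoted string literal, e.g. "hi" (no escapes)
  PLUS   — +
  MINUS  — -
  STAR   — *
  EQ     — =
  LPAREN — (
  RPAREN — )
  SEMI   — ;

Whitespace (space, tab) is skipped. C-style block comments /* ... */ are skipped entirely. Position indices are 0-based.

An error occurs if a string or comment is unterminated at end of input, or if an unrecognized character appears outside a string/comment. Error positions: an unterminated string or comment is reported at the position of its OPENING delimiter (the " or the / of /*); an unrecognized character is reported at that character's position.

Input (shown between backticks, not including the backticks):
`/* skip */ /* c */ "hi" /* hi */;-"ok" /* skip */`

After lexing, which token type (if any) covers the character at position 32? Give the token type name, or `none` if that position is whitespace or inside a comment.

pos=0: enter COMMENT mode (saw '/*')
exit COMMENT mode (now at pos=10)
pos=11: enter COMMENT mode (saw '/*')
exit COMMENT mode (now at pos=18)
pos=19: enter STRING mode
pos=19: emit STR "hi" (now at pos=23)
pos=24: enter COMMENT mode (saw '/*')
exit COMMENT mode (now at pos=32)
pos=32: emit SEMI ';'
pos=33: emit MINUS '-'
pos=34: enter STRING mode
pos=34: emit STR "ok" (now at pos=38)
pos=39: enter COMMENT mode (saw '/*')
exit COMMENT mode (now at pos=49)
DONE. 4 tokens: [STR, SEMI, MINUS, STR]
Position 32: char is ';' -> SEMI

Answer: SEMI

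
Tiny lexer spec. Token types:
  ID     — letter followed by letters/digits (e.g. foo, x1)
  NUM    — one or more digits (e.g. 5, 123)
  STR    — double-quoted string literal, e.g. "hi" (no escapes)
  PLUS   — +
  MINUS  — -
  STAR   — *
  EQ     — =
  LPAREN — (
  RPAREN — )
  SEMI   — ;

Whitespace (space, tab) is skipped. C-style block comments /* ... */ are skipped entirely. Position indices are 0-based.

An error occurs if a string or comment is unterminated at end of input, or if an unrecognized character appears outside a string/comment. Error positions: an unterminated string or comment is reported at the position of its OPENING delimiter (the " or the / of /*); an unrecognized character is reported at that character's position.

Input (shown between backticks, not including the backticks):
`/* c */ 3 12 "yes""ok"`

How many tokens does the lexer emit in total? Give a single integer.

pos=0: enter COMMENT mode (saw '/*')
exit COMMENT mode (now at pos=7)
pos=8: emit NUM '3' (now at pos=9)
pos=10: emit NUM '12' (now at pos=12)
pos=13: enter STRING mode
pos=13: emit STR "yes" (now at pos=18)
pos=18: enter STRING mode
pos=18: emit STR "ok" (now at pos=22)
DONE. 4 tokens: [NUM, NUM, STR, STR]

Answer: 4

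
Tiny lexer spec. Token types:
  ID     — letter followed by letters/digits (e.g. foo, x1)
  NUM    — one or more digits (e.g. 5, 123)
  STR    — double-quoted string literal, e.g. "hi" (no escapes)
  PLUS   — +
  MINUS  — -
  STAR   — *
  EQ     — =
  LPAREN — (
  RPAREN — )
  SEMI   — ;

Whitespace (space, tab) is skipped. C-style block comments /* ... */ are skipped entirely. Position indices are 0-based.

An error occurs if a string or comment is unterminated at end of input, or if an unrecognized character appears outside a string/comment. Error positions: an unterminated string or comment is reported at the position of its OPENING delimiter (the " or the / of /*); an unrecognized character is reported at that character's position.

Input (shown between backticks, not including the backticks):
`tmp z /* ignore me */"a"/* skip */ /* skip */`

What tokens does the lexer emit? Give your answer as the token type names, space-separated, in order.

Answer: ID ID STR

Derivation:
pos=0: emit ID 'tmp' (now at pos=3)
pos=4: emit ID 'z' (now at pos=5)
pos=6: enter COMMENT mode (saw '/*')
exit COMMENT mode (now at pos=21)
pos=21: enter STRING mode
pos=21: emit STR "a" (now at pos=24)
pos=24: enter COMMENT mode (saw '/*')
exit COMMENT mode (now at pos=34)
pos=35: enter COMMENT mode (saw '/*')
exit COMMENT mode (now at pos=45)
DONE. 3 tokens: [ID, ID, STR]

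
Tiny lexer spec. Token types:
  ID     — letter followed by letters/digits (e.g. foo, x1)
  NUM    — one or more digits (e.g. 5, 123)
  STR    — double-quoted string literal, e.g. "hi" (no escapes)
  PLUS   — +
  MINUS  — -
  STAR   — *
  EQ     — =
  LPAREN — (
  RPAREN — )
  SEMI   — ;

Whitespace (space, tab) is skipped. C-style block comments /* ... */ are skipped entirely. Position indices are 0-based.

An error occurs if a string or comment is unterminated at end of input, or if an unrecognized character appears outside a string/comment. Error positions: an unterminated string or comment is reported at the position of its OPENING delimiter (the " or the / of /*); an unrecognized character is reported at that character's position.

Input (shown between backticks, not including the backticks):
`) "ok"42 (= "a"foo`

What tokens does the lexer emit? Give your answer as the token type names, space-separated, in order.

pos=0: emit RPAREN ')'
pos=2: enter STRING mode
pos=2: emit STR "ok" (now at pos=6)
pos=6: emit NUM '42' (now at pos=8)
pos=9: emit LPAREN '('
pos=10: emit EQ '='
pos=12: enter STRING mode
pos=12: emit STR "a" (now at pos=15)
pos=15: emit ID 'foo' (now at pos=18)
DONE. 7 tokens: [RPAREN, STR, NUM, LPAREN, EQ, STR, ID]

Answer: RPAREN STR NUM LPAREN EQ STR ID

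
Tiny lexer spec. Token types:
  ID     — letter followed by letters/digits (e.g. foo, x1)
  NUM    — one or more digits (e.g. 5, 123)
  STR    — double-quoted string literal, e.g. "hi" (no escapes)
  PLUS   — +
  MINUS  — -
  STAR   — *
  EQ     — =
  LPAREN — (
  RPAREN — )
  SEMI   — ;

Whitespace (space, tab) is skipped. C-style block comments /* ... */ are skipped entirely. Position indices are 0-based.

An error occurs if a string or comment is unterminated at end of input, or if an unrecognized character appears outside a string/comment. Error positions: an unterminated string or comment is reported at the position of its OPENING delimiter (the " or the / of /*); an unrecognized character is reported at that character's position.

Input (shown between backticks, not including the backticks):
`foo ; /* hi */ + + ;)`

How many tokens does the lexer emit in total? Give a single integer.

pos=0: emit ID 'foo' (now at pos=3)
pos=4: emit SEMI ';'
pos=6: enter COMMENT mode (saw '/*')
exit COMMENT mode (now at pos=14)
pos=15: emit PLUS '+'
pos=17: emit PLUS '+'
pos=19: emit SEMI ';'
pos=20: emit RPAREN ')'
DONE. 6 tokens: [ID, SEMI, PLUS, PLUS, SEMI, RPAREN]

Answer: 6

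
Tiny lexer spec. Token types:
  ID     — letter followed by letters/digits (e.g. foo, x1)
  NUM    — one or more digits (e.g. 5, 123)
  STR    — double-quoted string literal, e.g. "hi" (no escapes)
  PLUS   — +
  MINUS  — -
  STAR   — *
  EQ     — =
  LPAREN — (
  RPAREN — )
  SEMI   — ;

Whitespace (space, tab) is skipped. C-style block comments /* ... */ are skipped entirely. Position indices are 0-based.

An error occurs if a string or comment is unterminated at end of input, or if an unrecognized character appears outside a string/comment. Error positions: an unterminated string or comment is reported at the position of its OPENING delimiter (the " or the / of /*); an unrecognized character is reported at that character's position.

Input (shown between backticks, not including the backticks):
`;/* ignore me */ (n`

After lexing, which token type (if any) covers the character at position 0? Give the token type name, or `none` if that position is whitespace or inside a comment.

Answer: SEMI

Derivation:
pos=0: emit SEMI ';'
pos=1: enter COMMENT mode (saw '/*')
exit COMMENT mode (now at pos=16)
pos=17: emit LPAREN '('
pos=18: emit ID 'n' (now at pos=19)
DONE. 3 tokens: [SEMI, LPAREN, ID]
Position 0: char is ';' -> SEMI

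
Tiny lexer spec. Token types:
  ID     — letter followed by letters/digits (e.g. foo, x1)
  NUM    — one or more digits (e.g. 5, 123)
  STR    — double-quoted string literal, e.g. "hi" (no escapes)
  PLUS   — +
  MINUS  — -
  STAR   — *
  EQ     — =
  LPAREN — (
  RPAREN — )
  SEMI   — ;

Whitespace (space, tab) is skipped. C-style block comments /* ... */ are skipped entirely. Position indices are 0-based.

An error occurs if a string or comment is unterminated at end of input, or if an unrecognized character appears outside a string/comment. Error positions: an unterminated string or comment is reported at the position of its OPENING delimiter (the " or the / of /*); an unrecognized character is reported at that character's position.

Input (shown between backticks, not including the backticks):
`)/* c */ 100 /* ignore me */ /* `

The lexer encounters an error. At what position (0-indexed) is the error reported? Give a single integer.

pos=0: emit RPAREN ')'
pos=1: enter COMMENT mode (saw '/*')
exit COMMENT mode (now at pos=8)
pos=9: emit NUM '100' (now at pos=12)
pos=13: enter COMMENT mode (saw '/*')
exit COMMENT mode (now at pos=28)
pos=29: enter COMMENT mode (saw '/*')
pos=29: ERROR — unterminated comment (reached EOF)

Answer: 29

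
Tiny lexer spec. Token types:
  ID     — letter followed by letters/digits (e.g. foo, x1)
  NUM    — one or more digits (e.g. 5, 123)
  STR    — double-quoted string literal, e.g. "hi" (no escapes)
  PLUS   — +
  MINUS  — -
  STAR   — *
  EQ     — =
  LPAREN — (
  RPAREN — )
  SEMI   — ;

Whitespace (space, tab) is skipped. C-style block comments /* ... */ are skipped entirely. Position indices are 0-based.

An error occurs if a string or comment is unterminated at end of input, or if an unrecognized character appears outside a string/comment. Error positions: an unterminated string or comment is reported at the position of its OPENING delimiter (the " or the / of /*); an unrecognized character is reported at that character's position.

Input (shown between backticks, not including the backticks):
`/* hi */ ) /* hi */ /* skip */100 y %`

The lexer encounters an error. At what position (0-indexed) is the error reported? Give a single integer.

pos=0: enter COMMENT mode (saw '/*')
exit COMMENT mode (now at pos=8)
pos=9: emit RPAREN ')'
pos=11: enter COMMENT mode (saw '/*')
exit COMMENT mode (now at pos=19)
pos=20: enter COMMENT mode (saw '/*')
exit COMMENT mode (now at pos=30)
pos=30: emit NUM '100' (now at pos=33)
pos=34: emit ID 'y' (now at pos=35)
pos=36: ERROR — unrecognized char '%'

Answer: 36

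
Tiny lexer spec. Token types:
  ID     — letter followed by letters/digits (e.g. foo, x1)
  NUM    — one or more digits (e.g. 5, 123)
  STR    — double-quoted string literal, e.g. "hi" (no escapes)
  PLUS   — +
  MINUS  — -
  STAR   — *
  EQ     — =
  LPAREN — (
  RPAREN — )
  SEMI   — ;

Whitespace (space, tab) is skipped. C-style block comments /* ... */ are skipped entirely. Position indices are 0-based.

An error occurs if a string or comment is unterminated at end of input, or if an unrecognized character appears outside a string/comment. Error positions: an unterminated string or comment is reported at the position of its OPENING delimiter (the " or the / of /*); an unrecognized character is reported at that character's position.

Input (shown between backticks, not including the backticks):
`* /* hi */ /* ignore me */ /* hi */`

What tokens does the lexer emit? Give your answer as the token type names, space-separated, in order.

pos=0: emit STAR '*'
pos=2: enter COMMENT mode (saw '/*')
exit COMMENT mode (now at pos=10)
pos=11: enter COMMENT mode (saw '/*')
exit COMMENT mode (now at pos=26)
pos=27: enter COMMENT mode (saw '/*')
exit COMMENT mode (now at pos=35)
DONE. 1 tokens: [STAR]

Answer: STAR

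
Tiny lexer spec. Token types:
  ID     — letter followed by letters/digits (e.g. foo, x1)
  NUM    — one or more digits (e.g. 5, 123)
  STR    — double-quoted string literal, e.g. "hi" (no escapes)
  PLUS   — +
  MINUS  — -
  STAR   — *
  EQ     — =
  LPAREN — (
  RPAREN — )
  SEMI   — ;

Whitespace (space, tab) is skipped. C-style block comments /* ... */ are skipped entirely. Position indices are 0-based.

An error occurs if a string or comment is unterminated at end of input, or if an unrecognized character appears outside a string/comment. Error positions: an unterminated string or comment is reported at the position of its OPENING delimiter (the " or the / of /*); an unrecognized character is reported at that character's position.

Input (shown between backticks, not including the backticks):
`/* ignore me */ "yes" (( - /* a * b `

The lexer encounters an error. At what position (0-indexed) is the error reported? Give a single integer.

Answer: 27

Derivation:
pos=0: enter COMMENT mode (saw '/*')
exit COMMENT mode (now at pos=15)
pos=16: enter STRING mode
pos=16: emit STR "yes" (now at pos=21)
pos=22: emit LPAREN '('
pos=23: emit LPAREN '('
pos=25: emit MINUS '-'
pos=27: enter COMMENT mode (saw '/*')
pos=27: ERROR — unterminated comment (reached EOF)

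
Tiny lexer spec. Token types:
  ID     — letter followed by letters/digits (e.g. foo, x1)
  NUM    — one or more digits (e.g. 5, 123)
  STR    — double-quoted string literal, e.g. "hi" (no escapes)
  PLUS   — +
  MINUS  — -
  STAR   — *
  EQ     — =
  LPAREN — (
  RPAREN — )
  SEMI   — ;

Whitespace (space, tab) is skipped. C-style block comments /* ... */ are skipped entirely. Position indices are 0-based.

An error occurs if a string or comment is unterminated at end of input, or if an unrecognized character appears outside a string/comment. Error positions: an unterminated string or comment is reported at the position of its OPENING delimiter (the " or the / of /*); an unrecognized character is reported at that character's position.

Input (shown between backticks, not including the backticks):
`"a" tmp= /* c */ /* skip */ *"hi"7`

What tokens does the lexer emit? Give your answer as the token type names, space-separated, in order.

Answer: STR ID EQ STAR STR NUM

Derivation:
pos=0: enter STRING mode
pos=0: emit STR "a" (now at pos=3)
pos=4: emit ID 'tmp' (now at pos=7)
pos=7: emit EQ '='
pos=9: enter COMMENT mode (saw '/*')
exit COMMENT mode (now at pos=16)
pos=17: enter COMMENT mode (saw '/*')
exit COMMENT mode (now at pos=27)
pos=28: emit STAR '*'
pos=29: enter STRING mode
pos=29: emit STR "hi" (now at pos=33)
pos=33: emit NUM '7' (now at pos=34)
DONE. 6 tokens: [STR, ID, EQ, STAR, STR, NUM]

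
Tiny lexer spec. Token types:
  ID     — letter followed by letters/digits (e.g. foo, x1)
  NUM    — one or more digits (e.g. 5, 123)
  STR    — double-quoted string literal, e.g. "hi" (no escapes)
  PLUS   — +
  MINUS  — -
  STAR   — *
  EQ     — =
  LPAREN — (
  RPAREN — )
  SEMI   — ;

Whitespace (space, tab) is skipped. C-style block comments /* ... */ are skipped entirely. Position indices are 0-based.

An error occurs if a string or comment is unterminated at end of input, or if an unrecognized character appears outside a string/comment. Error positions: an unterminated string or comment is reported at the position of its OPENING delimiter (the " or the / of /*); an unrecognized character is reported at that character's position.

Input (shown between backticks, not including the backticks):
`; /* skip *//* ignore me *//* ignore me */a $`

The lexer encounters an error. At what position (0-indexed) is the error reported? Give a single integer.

Answer: 44

Derivation:
pos=0: emit SEMI ';'
pos=2: enter COMMENT mode (saw '/*')
exit COMMENT mode (now at pos=12)
pos=12: enter COMMENT mode (saw '/*')
exit COMMENT mode (now at pos=27)
pos=27: enter COMMENT mode (saw '/*')
exit COMMENT mode (now at pos=42)
pos=42: emit ID 'a' (now at pos=43)
pos=44: ERROR — unrecognized char '$'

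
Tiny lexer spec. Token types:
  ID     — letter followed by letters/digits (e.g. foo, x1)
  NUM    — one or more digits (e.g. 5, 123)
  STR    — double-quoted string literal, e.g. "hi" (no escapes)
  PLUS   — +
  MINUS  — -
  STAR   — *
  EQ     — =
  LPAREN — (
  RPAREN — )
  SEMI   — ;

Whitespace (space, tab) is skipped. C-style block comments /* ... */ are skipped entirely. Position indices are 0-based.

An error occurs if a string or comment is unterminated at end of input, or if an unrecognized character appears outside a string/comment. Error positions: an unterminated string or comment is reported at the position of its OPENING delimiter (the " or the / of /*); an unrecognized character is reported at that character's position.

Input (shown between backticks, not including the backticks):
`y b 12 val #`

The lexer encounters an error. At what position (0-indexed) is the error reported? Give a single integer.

Answer: 11

Derivation:
pos=0: emit ID 'y' (now at pos=1)
pos=2: emit ID 'b' (now at pos=3)
pos=4: emit NUM '12' (now at pos=6)
pos=7: emit ID 'val' (now at pos=10)
pos=11: ERROR — unrecognized char '#'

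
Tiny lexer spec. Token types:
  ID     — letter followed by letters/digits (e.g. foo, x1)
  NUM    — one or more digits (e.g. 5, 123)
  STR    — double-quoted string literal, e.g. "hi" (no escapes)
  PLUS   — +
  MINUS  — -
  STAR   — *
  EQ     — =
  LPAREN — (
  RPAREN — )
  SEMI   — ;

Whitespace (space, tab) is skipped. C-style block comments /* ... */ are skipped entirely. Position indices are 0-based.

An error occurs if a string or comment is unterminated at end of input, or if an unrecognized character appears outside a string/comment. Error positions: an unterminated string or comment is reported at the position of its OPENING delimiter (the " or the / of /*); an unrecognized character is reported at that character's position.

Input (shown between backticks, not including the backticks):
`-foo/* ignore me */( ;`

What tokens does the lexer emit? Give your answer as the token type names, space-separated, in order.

Answer: MINUS ID LPAREN SEMI

Derivation:
pos=0: emit MINUS '-'
pos=1: emit ID 'foo' (now at pos=4)
pos=4: enter COMMENT mode (saw '/*')
exit COMMENT mode (now at pos=19)
pos=19: emit LPAREN '('
pos=21: emit SEMI ';'
DONE. 4 tokens: [MINUS, ID, LPAREN, SEMI]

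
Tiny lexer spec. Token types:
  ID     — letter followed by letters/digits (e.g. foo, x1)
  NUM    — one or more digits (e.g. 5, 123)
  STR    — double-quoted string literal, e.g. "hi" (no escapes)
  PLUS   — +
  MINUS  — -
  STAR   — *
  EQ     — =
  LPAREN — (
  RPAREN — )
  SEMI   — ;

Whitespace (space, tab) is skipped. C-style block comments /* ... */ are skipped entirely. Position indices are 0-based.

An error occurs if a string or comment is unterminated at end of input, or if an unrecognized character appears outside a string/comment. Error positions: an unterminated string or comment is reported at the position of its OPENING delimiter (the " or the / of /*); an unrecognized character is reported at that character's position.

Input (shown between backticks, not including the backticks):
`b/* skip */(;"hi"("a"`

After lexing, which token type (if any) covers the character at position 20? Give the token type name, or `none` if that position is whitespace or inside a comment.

Answer: STR

Derivation:
pos=0: emit ID 'b' (now at pos=1)
pos=1: enter COMMENT mode (saw '/*')
exit COMMENT mode (now at pos=11)
pos=11: emit LPAREN '('
pos=12: emit SEMI ';'
pos=13: enter STRING mode
pos=13: emit STR "hi" (now at pos=17)
pos=17: emit LPAREN '('
pos=18: enter STRING mode
pos=18: emit STR "a" (now at pos=21)
DONE. 6 tokens: [ID, LPAREN, SEMI, STR, LPAREN, STR]
Position 20: char is '"' -> STR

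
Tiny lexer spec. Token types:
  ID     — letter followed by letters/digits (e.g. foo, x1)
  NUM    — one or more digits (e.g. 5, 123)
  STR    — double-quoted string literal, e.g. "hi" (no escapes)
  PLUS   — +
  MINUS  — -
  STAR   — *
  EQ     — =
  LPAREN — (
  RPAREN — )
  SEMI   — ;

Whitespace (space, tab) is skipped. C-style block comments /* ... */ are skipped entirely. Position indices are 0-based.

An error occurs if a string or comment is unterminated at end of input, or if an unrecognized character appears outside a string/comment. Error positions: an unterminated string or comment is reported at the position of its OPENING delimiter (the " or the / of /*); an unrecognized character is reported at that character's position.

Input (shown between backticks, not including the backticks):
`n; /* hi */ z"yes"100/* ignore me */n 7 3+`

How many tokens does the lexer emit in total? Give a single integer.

pos=0: emit ID 'n' (now at pos=1)
pos=1: emit SEMI ';'
pos=3: enter COMMENT mode (saw '/*')
exit COMMENT mode (now at pos=11)
pos=12: emit ID 'z' (now at pos=13)
pos=13: enter STRING mode
pos=13: emit STR "yes" (now at pos=18)
pos=18: emit NUM '100' (now at pos=21)
pos=21: enter COMMENT mode (saw '/*')
exit COMMENT mode (now at pos=36)
pos=36: emit ID 'n' (now at pos=37)
pos=38: emit NUM '7' (now at pos=39)
pos=40: emit NUM '3' (now at pos=41)
pos=41: emit PLUS '+'
DONE. 9 tokens: [ID, SEMI, ID, STR, NUM, ID, NUM, NUM, PLUS]

Answer: 9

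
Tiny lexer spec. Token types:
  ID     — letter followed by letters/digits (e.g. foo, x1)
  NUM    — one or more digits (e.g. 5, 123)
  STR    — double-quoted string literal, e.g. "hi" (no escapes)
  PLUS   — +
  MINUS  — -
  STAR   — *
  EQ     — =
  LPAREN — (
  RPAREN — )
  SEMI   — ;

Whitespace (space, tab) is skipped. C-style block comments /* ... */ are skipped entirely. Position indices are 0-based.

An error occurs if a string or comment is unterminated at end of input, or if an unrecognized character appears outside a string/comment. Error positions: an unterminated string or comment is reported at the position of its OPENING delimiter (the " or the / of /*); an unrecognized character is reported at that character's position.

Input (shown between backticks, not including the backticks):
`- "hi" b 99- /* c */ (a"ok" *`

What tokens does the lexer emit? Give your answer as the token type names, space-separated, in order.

Answer: MINUS STR ID NUM MINUS LPAREN ID STR STAR

Derivation:
pos=0: emit MINUS '-'
pos=2: enter STRING mode
pos=2: emit STR "hi" (now at pos=6)
pos=7: emit ID 'b' (now at pos=8)
pos=9: emit NUM '99' (now at pos=11)
pos=11: emit MINUS '-'
pos=13: enter COMMENT mode (saw '/*')
exit COMMENT mode (now at pos=20)
pos=21: emit LPAREN '('
pos=22: emit ID 'a' (now at pos=23)
pos=23: enter STRING mode
pos=23: emit STR "ok" (now at pos=27)
pos=28: emit STAR '*'
DONE. 9 tokens: [MINUS, STR, ID, NUM, MINUS, LPAREN, ID, STR, STAR]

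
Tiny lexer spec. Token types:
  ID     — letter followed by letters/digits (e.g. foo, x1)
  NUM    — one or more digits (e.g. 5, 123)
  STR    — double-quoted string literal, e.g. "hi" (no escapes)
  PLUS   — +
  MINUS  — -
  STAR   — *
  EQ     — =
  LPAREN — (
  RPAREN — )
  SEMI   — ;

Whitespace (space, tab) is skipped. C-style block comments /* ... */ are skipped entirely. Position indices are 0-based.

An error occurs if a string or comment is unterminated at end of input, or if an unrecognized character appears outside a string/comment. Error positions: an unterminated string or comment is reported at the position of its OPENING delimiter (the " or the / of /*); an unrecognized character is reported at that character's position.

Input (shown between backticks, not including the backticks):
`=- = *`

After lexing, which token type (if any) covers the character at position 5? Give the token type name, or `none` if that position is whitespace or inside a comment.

Answer: STAR

Derivation:
pos=0: emit EQ '='
pos=1: emit MINUS '-'
pos=3: emit EQ '='
pos=5: emit STAR '*'
DONE. 4 tokens: [EQ, MINUS, EQ, STAR]
Position 5: char is '*' -> STAR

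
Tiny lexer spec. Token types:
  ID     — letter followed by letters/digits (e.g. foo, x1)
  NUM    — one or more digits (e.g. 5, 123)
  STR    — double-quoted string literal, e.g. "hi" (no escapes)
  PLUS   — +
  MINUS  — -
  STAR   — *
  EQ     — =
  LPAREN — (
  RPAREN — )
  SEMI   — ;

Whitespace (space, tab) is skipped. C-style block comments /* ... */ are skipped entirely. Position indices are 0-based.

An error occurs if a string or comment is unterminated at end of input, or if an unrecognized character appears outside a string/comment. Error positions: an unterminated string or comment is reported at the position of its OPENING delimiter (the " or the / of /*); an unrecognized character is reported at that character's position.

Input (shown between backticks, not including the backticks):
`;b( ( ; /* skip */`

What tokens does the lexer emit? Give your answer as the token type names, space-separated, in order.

pos=0: emit SEMI ';'
pos=1: emit ID 'b' (now at pos=2)
pos=2: emit LPAREN '('
pos=4: emit LPAREN '('
pos=6: emit SEMI ';'
pos=8: enter COMMENT mode (saw '/*')
exit COMMENT mode (now at pos=18)
DONE. 5 tokens: [SEMI, ID, LPAREN, LPAREN, SEMI]

Answer: SEMI ID LPAREN LPAREN SEMI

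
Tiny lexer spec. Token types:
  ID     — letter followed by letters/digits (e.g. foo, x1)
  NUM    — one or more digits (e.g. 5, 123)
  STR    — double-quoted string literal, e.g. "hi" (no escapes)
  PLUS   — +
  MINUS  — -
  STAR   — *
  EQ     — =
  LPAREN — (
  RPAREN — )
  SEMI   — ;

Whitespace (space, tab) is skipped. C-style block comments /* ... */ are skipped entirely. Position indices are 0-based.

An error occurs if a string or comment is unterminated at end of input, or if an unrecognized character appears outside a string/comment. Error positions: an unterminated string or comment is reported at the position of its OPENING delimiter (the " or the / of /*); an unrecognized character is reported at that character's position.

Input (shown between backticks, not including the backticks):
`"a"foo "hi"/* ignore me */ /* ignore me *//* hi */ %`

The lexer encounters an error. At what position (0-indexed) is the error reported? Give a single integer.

Answer: 51

Derivation:
pos=0: enter STRING mode
pos=0: emit STR "a" (now at pos=3)
pos=3: emit ID 'foo' (now at pos=6)
pos=7: enter STRING mode
pos=7: emit STR "hi" (now at pos=11)
pos=11: enter COMMENT mode (saw '/*')
exit COMMENT mode (now at pos=26)
pos=27: enter COMMENT mode (saw '/*')
exit COMMENT mode (now at pos=42)
pos=42: enter COMMENT mode (saw '/*')
exit COMMENT mode (now at pos=50)
pos=51: ERROR — unrecognized char '%'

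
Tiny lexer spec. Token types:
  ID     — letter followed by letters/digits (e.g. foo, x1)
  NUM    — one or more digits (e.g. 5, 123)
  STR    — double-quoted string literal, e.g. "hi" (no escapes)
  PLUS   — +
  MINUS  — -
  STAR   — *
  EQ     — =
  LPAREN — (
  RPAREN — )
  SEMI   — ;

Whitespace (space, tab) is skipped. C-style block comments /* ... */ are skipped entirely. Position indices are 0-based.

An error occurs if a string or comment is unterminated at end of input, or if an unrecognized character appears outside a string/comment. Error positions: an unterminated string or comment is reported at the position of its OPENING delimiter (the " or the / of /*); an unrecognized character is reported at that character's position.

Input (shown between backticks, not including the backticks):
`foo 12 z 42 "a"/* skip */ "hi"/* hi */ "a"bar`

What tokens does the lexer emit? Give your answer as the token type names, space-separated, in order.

pos=0: emit ID 'foo' (now at pos=3)
pos=4: emit NUM '12' (now at pos=6)
pos=7: emit ID 'z' (now at pos=8)
pos=9: emit NUM '42' (now at pos=11)
pos=12: enter STRING mode
pos=12: emit STR "a" (now at pos=15)
pos=15: enter COMMENT mode (saw '/*')
exit COMMENT mode (now at pos=25)
pos=26: enter STRING mode
pos=26: emit STR "hi" (now at pos=30)
pos=30: enter COMMENT mode (saw '/*')
exit COMMENT mode (now at pos=38)
pos=39: enter STRING mode
pos=39: emit STR "a" (now at pos=42)
pos=42: emit ID 'bar' (now at pos=45)
DONE. 8 tokens: [ID, NUM, ID, NUM, STR, STR, STR, ID]

Answer: ID NUM ID NUM STR STR STR ID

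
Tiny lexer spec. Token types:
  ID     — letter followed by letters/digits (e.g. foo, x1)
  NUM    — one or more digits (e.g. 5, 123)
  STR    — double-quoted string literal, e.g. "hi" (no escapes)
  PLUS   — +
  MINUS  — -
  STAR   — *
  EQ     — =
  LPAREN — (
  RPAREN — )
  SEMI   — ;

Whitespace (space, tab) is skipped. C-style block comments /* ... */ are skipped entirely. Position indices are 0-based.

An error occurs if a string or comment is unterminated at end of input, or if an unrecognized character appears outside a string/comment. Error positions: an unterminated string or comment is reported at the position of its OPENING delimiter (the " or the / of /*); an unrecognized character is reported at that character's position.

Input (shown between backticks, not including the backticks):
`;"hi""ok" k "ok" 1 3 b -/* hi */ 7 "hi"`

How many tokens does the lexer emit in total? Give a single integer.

Answer: 11

Derivation:
pos=0: emit SEMI ';'
pos=1: enter STRING mode
pos=1: emit STR "hi" (now at pos=5)
pos=5: enter STRING mode
pos=5: emit STR "ok" (now at pos=9)
pos=10: emit ID 'k' (now at pos=11)
pos=12: enter STRING mode
pos=12: emit STR "ok" (now at pos=16)
pos=17: emit NUM '1' (now at pos=18)
pos=19: emit NUM '3' (now at pos=20)
pos=21: emit ID 'b' (now at pos=22)
pos=23: emit MINUS '-'
pos=24: enter COMMENT mode (saw '/*')
exit COMMENT mode (now at pos=32)
pos=33: emit NUM '7' (now at pos=34)
pos=35: enter STRING mode
pos=35: emit STR "hi" (now at pos=39)
DONE. 11 tokens: [SEMI, STR, STR, ID, STR, NUM, NUM, ID, MINUS, NUM, STR]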